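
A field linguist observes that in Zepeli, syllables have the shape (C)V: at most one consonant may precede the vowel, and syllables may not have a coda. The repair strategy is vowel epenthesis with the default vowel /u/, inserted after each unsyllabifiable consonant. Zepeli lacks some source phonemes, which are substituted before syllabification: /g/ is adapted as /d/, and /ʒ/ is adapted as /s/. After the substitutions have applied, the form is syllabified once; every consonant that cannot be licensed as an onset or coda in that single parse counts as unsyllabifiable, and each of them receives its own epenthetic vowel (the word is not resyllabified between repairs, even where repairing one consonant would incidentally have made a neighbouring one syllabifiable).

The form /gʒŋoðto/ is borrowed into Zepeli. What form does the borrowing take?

Substitution: /g/ → /d/, /ʒ/ → /s/, giving /dsŋoðto/.
Syllabifying with onset maximization leaves /d/, /s/, /ð/ stranded (no codas are permitted; onsets are limited to one consonant).
Inserting the epenthetic vowel yields /d/ → /du/, /s/ → /su/, /ð/ → /ðu/.

dusuŋoðuto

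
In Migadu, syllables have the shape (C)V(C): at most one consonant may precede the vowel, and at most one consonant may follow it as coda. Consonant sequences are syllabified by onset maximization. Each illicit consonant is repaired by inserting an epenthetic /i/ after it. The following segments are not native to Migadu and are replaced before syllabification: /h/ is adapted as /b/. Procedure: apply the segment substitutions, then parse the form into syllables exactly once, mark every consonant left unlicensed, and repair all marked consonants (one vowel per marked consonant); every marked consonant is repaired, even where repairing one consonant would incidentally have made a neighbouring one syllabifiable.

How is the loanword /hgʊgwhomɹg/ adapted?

Substitution: /h/ → /b/, giving /bgʊgwbomɹg/.
Under (C)V(C), the unsyllabifiable consonants are /b/, /w/, /ɹ/, /g/ (at most one coda consonant is licensed; onsets are limited to one consonant).
Epenthesis after each stranded consonant: /b/ → /bi/, /w/ → /wi/, /ɹ/ → /ɹi/, /g/ → /gi/.

bigʊgwibomɹigi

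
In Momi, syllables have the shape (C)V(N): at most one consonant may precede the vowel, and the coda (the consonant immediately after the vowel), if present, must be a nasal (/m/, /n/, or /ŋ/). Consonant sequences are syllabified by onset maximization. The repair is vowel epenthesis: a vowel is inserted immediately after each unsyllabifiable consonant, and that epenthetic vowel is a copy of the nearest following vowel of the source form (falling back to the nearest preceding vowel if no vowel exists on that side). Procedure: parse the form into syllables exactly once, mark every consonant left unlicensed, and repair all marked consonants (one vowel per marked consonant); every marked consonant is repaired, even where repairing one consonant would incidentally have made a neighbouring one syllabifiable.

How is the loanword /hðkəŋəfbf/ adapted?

həðəkəŋəfəbəfə

Under (C)V(N), the unsyllabifiable consonants are /h/, /ð/, /f/, /b/, /f/ (only a nasal (/m/, /n/, or /ŋ/) is licensed in coda position; onsets are limited to one consonant).
Each unlicensed consonant becomes the onset of a new syllable: /h/ → /hə/, /ð/ → /ðə/, /f/ → /fə/, /b/ → /bə/, /f/ → /fə/.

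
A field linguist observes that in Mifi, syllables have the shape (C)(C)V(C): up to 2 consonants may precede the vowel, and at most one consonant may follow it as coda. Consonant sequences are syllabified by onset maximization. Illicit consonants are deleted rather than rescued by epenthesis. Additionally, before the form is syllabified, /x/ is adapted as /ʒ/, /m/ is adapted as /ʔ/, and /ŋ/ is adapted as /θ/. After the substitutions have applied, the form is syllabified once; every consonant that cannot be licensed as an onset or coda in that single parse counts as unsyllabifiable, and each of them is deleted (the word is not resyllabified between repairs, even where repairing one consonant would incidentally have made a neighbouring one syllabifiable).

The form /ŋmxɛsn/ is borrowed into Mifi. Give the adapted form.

Substitution: /ŋ/ → /θ/, /m/ → /ʔ/, /x/ → /ʒ/, giving /θʔʒɛsn/.
Syllabifying with onset maximization leaves /θ/, /n/ stranded (at most one coda consonant is licensed; onsets may contain at most 2 consonants).
Deletion applies to /θ/, /n/.

ʔʒɛs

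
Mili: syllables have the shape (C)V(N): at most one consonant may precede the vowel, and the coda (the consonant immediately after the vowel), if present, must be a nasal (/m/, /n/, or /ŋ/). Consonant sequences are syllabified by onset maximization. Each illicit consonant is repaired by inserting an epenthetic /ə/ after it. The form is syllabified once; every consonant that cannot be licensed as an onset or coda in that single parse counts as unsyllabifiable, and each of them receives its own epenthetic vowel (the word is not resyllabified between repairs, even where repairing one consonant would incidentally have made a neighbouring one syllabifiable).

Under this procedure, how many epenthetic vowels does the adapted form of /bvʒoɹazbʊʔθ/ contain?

5

The unsyllabifiable consonants are /b/, /v/, /z/, /ʔ/, /θ/; each receives one epenthetic vowel.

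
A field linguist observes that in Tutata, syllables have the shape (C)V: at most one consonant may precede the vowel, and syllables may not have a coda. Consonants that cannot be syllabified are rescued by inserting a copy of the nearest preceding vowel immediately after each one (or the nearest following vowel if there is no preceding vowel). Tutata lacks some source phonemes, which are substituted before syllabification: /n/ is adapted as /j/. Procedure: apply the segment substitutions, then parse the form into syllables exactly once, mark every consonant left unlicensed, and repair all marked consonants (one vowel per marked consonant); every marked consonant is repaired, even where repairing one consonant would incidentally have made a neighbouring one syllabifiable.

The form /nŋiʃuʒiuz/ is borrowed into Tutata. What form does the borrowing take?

jiŋiʃuʒiuzu

Substitution: /n/ → /j/, giving /jŋiʃuʒiuz/.
The consonants /j/, /z/ cannot be parsed into a legal (C)V syllable (no codas are permitted; onsets are limited to one consonant).
Inserting the epenthetic vowel yields /j/ → /ji/, /z/ → /zu/.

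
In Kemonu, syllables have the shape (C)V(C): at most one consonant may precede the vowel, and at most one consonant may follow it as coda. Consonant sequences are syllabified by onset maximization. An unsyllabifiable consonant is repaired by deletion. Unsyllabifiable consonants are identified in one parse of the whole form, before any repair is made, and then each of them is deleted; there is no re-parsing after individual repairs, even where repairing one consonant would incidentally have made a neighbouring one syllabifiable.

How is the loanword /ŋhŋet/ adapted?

ŋet

The consonants /ŋ/, /h/ cannot be parsed into a legal (C)V(C) syllable (at most one coda consonant is licensed; onsets are limited to one consonant).
Each unlicensed consonant is deleted: /ŋ/, /h/.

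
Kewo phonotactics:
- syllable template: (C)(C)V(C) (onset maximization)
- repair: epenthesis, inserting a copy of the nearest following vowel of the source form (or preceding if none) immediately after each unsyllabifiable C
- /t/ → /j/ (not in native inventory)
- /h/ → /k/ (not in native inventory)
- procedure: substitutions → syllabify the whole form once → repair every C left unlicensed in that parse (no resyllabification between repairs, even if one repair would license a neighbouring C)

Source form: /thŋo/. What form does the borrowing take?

Substitution: /t/ → /j/, /h/ → /k/, giving /jkŋo/.
Syllabifying with onset maximization leaves /j/ stranded (at most one coda consonant is licensed; onsets may contain at most 2 consonants).
Each unlicensed consonant becomes the onset of a new syllable: /j/ → /jo/.

jokŋo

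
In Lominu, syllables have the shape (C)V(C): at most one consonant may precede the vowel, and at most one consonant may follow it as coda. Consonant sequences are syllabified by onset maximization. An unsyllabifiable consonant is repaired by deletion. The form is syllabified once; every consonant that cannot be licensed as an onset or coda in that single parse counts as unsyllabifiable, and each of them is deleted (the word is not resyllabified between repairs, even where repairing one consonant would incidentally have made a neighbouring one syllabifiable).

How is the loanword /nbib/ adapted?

The consonants /n/ cannot be parsed into a legal (C)V(C) syllable (at most one coda consonant is licensed; onsets are limited to one consonant).
Deleting the stranded consonants removes /n/.

bib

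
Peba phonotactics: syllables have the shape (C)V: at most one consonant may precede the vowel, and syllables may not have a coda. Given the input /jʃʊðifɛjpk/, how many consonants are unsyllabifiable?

4

The consonants /j/, /j/, /p/, /k/ cannot be parsed into a legal (C)V syllable (no codas are permitted; onsets are limited to one consonant).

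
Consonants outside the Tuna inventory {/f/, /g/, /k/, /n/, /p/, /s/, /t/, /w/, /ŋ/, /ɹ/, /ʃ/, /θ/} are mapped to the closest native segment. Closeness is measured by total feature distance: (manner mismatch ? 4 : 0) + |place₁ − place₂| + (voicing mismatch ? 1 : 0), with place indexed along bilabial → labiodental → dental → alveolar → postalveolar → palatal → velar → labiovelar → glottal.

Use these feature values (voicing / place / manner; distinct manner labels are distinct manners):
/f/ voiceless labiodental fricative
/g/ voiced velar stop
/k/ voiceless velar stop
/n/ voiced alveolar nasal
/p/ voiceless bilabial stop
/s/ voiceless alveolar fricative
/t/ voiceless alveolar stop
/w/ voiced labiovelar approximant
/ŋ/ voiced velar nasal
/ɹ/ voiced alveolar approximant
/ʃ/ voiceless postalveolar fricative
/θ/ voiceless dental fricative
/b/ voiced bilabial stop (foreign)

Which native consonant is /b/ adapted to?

p

/p/ is closest: same manner (stop), place distance 0 (bilabial→bilabial), voicing differs (+1); total 1. Next closest is /t/ at distance 4.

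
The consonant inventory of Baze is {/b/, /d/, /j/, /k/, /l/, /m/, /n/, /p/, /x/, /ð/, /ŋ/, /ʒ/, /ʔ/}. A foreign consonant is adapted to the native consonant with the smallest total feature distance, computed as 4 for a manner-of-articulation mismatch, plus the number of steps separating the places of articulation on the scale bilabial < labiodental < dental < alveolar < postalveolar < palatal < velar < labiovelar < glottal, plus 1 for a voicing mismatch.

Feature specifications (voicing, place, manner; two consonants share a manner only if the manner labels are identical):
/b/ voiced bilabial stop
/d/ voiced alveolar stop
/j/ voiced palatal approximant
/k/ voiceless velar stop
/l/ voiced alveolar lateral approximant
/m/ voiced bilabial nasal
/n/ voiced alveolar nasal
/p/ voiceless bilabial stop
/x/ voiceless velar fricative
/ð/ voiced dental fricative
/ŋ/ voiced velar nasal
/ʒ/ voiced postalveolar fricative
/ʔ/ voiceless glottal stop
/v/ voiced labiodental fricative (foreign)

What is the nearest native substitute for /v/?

/ð/ is closest: same manner (fricative), place distance 1 (labiodental→dental), same voicing; total 1. Next closest is /ʒ/ at distance 3.

ð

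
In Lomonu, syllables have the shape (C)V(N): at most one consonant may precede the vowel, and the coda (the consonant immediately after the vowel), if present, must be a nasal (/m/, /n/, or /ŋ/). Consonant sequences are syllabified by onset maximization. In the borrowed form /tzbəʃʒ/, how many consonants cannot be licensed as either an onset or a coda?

Syllabifying with onset maximization leaves /t/, /z/, /ʃ/, /ʒ/ stranded (only a nasal (/m/, /n/, or /ŋ/) is licensed in coda position; onsets are limited to one consonant).

4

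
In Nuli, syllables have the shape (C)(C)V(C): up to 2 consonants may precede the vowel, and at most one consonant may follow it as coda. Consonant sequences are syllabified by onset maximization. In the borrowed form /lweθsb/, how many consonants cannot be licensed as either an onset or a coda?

Under (C)(C)V(C), the unsyllabifiable consonants are /s/, /b/ (at most one coda consonant is licensed; onsets may contain at most 2 consonants).

2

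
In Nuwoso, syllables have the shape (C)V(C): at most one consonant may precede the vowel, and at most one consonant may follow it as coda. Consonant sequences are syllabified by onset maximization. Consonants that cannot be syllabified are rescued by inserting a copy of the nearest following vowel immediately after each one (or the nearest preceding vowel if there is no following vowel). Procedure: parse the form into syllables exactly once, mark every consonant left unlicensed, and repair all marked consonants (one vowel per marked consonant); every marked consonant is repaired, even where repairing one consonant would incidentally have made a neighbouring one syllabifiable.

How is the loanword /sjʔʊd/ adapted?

The consonants /s/, /j/ cannot be parsed into a legal (C)V(C) syllable (at most one coda consonant is licensed; onsets are limited to one consonant).
Epenthesis after each stranded consonant: /s/ → /sʊ/, /j/ → /jʊ/.

sʊjʊʔʊd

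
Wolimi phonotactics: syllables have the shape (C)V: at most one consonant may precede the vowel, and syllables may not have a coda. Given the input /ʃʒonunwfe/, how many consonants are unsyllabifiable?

The consonants /ʃ/, /n/, /w/ cannot be parsed into a legal (C)V syllable (no codas are permitted; onsets are limited to one consonant).

3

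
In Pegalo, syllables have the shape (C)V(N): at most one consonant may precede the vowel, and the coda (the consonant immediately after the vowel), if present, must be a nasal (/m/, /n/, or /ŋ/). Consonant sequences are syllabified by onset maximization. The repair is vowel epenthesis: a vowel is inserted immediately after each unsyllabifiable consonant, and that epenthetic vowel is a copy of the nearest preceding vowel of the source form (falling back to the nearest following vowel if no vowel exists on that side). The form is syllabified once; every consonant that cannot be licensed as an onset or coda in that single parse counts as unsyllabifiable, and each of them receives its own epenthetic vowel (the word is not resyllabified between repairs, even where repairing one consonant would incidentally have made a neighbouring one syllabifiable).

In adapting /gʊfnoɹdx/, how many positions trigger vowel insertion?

The unsyllabifiable consonants are /f/, /ɹ/, /d/, /x/; each receives one epenthetic vowel.

4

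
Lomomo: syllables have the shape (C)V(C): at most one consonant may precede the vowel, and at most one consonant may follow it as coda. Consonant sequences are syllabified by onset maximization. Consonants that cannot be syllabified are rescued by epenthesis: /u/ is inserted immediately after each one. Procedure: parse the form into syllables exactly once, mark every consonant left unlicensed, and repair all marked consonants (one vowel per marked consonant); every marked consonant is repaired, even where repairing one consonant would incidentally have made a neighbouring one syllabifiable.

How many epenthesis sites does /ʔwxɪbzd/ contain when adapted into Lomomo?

4

The unsyllabifiable consonants are /ʔ/, /w/, /z/, /d/; each receives one epenthetic vowel.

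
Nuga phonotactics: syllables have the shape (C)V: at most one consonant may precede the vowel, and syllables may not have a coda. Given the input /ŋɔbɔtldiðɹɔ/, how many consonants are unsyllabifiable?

Syllabifying with onset maximization leaves /t/, /l/, /ð/ stranded (no codas are permitted; onsets are limited to one consonant).

3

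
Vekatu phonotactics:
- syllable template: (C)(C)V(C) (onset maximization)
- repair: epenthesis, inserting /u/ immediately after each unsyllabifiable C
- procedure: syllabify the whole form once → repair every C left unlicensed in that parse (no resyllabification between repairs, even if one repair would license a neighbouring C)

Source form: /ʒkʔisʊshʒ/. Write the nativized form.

ʒukʔisʊshuʒu

Under (C)(C)V(C), the unsyllabifiable consonants are /ʒ/, /h/, /ʒ/ (at most one coda consonant is licensed; onsets may contain at most 2 consonants).
Inserting the epenthetic vowel yields /ʒ/ → /ʒu/, /h/ → /hu/, /ʒ/ → /ʒu/.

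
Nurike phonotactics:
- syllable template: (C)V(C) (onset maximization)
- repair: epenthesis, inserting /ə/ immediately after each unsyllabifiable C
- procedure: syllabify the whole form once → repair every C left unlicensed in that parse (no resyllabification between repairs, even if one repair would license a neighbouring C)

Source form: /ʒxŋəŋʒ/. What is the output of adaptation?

ʒəxəŋəŋʒə

Under (C)V(C), the unsyllabifiable consonants are /ʒ/, /x/, /ʒ/ (at most one coda consonant is licensed; onsets are limited to one consonant).
Each unlicensed consonant becomes the onset of a new syllable: /ʒ/ → /ʒə/, /x/ → /xə/, /ʒ/ → /ʒə/.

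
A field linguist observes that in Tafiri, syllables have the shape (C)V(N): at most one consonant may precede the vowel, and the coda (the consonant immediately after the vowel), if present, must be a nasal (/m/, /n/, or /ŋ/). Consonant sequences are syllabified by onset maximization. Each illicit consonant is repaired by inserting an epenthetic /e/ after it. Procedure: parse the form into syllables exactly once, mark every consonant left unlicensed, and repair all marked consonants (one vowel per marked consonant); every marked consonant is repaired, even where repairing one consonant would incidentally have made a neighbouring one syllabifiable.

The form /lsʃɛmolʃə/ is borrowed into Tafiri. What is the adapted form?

leseʃɛmoleʃə

Syllabifying with onset maximization leaves /l/, /s/, /l/ stranded (only a nasal (/m/, /n/, or /ŋ/) is licensed in coda position; onsets are limited to one consonant).
Each unlicensed consonant becomes the onset of a new syllable: /l/ → /le/, /s/ → /se/, /l/ → /le/.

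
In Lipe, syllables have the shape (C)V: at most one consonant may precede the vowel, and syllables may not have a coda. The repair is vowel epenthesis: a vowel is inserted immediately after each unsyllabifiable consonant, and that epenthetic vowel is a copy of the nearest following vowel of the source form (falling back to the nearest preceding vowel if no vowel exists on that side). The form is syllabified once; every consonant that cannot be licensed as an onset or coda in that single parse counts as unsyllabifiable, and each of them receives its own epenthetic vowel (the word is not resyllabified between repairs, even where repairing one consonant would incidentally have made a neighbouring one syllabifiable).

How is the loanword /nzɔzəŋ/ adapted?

The consonants /n/, /ŋ/ cannot be parsed into a legal (C)V syllable (no codas are permitted; onsets are limited to one consonant).
Epenthesis after each stranded consonant: /n/ → /nɔ/, /ŋ/ → /ŋə/.

nɔzɔzəŋə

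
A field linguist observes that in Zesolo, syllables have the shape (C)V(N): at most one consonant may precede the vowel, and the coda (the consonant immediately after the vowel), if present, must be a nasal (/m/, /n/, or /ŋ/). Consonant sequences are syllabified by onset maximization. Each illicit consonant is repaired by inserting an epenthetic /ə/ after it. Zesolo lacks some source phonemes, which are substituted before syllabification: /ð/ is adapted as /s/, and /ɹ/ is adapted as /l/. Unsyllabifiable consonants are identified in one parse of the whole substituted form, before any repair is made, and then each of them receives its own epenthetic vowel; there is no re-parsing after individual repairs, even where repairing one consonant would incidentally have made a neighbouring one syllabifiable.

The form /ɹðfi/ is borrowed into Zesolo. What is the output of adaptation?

Substitution: /ɹ/ → /l/, /ð/ → /s/, giving /lsfi/.
The consonants /l/, /s/ cannot be parsed into a legal (C)V(N) syllable (only a nasal (/m/, /n/, or /ŋ/) is licensed in coda position; onsets are limited to one consonant).
Epenthesis after each stranded consonant: /l/ → /lə/, /s/ → /sə/.

ləsəfi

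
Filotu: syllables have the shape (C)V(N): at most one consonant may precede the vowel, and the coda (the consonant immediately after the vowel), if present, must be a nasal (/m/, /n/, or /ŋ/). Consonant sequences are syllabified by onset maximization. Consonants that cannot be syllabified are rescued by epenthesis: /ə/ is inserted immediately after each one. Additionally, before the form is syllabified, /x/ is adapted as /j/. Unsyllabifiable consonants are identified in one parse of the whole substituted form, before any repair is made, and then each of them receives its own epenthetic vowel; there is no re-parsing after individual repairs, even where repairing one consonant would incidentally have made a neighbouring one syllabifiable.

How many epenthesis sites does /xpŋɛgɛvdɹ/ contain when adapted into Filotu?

After substitution the input is /jpŋɛgɛvdɹ/.
The unsyllabifiable consonants are /j/, /p/, /v/, /d/, /ɹ/; each receives one epenthetic vowel.

5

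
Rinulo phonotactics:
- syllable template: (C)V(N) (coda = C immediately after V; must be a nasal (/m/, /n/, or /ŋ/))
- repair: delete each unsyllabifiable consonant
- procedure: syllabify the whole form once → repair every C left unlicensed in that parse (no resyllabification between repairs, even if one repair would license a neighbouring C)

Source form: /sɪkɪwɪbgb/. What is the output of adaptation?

sɪkɪwɪ

Syllabifying with onset maximization leaves /b/, /g/, /b/ stranded (only a nasal (/m/, /n/, or /ŋ/) is licensed in coda position; onsets are limited to one consonant).
Deleting the stranded consonants removes /b/, /g/, /b/.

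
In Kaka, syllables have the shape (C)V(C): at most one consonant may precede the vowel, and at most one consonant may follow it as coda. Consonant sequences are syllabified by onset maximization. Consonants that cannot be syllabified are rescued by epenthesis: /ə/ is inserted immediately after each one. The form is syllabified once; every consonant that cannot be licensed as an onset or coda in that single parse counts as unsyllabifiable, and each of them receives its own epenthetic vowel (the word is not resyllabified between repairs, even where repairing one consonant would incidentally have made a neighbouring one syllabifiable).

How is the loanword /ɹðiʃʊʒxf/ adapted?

ɹəðiʃʊʒxəfə

Under (C)V(C), the unsyllabifiable consonants are /ɹ/, /x/, /f/ (at most one coda consonant is licensed; onsets are limited to one consonant).
Each unlicensed consonant becomes the onset of a new syllable: /ɹ/ → /ɹə/, /x/ → /xə/, /f/ → /fə/.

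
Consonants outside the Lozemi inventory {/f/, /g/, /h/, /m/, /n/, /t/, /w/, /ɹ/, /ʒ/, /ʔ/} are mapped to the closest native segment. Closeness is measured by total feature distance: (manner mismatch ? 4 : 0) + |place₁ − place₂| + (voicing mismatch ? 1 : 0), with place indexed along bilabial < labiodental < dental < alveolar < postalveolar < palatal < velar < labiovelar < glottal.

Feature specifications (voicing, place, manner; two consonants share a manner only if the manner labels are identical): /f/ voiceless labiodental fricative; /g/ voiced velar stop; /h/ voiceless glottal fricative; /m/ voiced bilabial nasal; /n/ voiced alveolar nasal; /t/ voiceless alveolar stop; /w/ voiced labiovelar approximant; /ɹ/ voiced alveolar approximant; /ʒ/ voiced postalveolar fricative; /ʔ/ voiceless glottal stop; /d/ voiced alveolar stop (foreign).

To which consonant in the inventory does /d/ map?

t

/t/ is closest: same manner (stop), place distance 0 (alveolar→alveolar), voicing differs (+1); total 1. Next closest is /g/ at distance 3.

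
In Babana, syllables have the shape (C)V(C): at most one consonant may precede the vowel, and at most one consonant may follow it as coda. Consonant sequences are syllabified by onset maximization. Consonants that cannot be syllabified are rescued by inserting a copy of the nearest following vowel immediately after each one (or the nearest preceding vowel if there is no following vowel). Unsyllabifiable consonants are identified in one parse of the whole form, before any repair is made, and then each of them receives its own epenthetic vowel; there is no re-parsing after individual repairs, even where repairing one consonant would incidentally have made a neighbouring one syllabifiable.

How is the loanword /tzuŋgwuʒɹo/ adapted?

tuzuŋguwuʒɹo

Under (C)V(C), the unsyllabifiable consonants are /t/, /g/ (at most one coda consonant is licensed; onsets are limited to one consonant).
Inserting the epenthetic vowel yields /t/ → /tu/, /g/ → /gu/.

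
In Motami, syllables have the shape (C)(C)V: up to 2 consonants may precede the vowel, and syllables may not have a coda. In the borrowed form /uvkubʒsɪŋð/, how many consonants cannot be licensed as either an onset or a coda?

3

The consonants /b/, /ŋ/, /ð/ cannot be parsed into a legal (C)(C)V syllable (no codas are permitted; onsets may contain at most 2 consonants).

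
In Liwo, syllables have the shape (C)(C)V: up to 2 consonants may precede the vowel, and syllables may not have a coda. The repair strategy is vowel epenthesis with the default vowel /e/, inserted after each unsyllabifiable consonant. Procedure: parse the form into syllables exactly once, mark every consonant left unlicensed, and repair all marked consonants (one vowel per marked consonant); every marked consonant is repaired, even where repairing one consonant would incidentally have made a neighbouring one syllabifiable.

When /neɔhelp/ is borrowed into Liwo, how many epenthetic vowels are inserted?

The unsyllabifiable consonants are /l/, /p/; each receives one epenthetic vowel.

2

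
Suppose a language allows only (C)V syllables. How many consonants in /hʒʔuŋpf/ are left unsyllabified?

5

The consonants /h/, /ʒ/, /ŋ/, /p/, /f/ cannot be parsed into a legal (C)V syllable (no codas are permitted; onsets are limited to one consonant).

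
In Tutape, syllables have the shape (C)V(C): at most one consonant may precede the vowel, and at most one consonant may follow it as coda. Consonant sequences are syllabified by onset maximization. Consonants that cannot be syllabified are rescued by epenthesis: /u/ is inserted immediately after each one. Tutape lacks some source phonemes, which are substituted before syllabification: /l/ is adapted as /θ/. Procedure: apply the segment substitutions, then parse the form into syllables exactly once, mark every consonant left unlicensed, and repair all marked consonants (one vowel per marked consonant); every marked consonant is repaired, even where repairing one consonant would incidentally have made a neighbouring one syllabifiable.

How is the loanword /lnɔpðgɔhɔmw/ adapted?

θunɔpðugɔhɔmwu

Substitution: /l/ → /θ/, giving /θnɔpðgɔhɔmw/.
The consonants /θ/, /ð/, /w/ cannot be parsed into a legal (C)V(C) syllable (at most one coda consonant is licensed; onsets are limited to one consonant).
Epenthesis after each stranded consonant: /θ/ → /θu/, /ð/ → /ðu/, /w/ → /wu/.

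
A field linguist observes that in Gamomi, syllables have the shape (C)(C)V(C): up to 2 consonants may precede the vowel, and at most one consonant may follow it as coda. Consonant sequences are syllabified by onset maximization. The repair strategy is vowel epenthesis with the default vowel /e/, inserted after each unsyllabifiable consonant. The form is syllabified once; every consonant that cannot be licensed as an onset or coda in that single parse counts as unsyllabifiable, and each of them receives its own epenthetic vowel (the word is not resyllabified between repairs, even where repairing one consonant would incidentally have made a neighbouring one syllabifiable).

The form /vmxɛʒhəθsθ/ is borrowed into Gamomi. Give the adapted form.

Under (C)(C)V(C), the unsyllabifiable consonants are /v/, /s/, /θ/ (at most one coda consonant is licensed; onsets may contain at most 2 consonants).
Epenthesis after each stranded consonant: /v/ → /ve/, /s/ → /se/, /θ/ → /θe/.

vemxɛʒhəθseθe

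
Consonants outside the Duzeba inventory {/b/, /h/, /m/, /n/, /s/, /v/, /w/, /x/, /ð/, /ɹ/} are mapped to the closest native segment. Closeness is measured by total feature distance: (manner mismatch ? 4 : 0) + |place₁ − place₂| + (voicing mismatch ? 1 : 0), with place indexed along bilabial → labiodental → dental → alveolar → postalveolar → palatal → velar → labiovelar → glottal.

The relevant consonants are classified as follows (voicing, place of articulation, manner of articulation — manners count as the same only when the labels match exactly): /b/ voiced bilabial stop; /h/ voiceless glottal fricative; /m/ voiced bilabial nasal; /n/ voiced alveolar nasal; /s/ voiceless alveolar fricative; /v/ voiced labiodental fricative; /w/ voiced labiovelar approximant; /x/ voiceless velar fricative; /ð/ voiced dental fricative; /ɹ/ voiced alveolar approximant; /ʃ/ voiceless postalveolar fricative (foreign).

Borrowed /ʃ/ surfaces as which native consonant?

s

/s/ is closest: same manner (fricative), place distance 1 (postalveolar→alveolar), same voicing; total 1. Next closest is /x/ at distance 2.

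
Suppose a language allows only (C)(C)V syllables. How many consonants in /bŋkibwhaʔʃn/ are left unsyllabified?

The consonants /b/, /b/, /ʔ/, /ʃ/, /n/ cannot be parsed into a legal (C)(C)V syllable (no codas are permitted; onsets may contain at most 2 consonants).

5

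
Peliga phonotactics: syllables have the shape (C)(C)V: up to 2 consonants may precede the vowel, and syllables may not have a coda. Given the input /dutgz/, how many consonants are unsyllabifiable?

The consonants /t/, /g/, /z/ cannot be parsed into a legal (C)(C)V syllable (no codas are permitted; onsets may contain at most 2 consonants).

3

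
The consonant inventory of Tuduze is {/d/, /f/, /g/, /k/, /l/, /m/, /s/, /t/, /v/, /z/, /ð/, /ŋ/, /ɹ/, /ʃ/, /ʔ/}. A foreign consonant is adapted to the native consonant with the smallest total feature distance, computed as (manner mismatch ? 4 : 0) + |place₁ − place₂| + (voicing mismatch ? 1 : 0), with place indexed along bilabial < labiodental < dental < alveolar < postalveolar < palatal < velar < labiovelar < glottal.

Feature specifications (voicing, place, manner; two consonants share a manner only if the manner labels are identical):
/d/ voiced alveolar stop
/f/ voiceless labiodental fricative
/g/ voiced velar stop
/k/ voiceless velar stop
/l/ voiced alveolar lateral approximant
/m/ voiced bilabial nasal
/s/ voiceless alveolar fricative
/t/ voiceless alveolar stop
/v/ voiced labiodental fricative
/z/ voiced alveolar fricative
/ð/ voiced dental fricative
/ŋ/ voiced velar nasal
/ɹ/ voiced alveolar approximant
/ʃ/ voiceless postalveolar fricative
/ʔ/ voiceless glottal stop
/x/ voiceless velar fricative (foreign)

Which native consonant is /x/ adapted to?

ʃ

/ʃ/ is closest: same manner (fricative), place distance 2 (velar→postalveolar), same voicing; total 2. Next closest is /s/ at distance 3.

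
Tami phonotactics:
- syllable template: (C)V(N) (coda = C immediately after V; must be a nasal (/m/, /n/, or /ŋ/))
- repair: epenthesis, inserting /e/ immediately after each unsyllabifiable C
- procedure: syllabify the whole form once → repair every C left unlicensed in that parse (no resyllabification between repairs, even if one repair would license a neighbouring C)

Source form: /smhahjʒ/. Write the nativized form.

Under (C)V(N), the unsyllabifiable consonants are /s/, /m/, /h/, /j/, /ʒ/ (only a nasal (/m/, /n/, or /ŋ/) is licensed in coda position; onsets are limited to one consonant).
Epenthesis after each stranded consonant: /s/ → /se/, /m/ → /me/, /h/ → /he/, /j/ → /je/, /ʒ/ → /ʒe/.

semehahejeʒe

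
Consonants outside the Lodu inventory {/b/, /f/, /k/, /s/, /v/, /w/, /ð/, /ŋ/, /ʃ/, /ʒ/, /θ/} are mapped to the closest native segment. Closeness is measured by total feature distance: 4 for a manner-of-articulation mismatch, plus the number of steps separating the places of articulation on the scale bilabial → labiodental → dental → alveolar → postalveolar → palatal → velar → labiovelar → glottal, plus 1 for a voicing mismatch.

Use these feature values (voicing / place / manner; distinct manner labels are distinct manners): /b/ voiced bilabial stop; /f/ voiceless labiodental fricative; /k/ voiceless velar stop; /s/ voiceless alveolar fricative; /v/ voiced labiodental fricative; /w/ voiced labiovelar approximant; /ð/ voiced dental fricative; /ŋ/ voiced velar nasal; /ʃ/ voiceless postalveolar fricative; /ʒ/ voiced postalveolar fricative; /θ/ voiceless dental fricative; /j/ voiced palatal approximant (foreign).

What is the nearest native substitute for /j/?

w

/w/ is closest: same manner (approximant), place distance 2 (palatal→labiovelar), same voicing; total 2. Next closest is /ŋ/ at distance 5.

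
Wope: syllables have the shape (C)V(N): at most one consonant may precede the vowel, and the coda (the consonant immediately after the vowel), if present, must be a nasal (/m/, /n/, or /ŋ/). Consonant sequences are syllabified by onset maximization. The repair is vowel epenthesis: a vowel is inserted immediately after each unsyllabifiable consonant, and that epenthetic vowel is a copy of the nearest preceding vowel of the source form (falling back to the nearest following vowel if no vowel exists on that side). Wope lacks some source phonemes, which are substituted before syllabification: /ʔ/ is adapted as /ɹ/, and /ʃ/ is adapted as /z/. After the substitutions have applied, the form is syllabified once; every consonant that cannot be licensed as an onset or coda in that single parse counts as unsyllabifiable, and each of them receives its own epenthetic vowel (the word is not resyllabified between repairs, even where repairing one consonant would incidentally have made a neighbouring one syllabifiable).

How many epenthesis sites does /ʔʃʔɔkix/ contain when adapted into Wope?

After substitution the input is /ɹzɹɔkix/.
The unsyllabifiable consonants are /ɹ/, /z/, /x/; each receives one epenthetic vowel.

3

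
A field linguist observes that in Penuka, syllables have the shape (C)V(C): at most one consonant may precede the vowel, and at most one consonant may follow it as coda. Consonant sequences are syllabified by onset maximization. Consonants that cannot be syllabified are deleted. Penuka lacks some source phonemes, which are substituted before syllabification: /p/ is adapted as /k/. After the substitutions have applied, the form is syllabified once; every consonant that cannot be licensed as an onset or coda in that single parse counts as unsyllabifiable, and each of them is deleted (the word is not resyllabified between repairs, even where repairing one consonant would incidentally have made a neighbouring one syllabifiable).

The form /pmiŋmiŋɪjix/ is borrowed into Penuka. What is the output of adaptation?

Substitution: /p/ → /k/, giving /kmiŋmiŋɪjix/.
The consonants /k/ cannot be parsed into a legal (C)V(C) syllable (at most one coda consonant is licensed; onsets are limited to one consonant).
Each unlicensed consonant is deleted: /k/.

miŋmiŋɪjix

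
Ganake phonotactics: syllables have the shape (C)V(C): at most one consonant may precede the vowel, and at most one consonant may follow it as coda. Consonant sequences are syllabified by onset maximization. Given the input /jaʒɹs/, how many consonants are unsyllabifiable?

Under (C)V(C), the unsyllabifiable consonants are /ɹ/, /s/ (at most one coda consonant is licensed; onsets are limited to one consonant).

2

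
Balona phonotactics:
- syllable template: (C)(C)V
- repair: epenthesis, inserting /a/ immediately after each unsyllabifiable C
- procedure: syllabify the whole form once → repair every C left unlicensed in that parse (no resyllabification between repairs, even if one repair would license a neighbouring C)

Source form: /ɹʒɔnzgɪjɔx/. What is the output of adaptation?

ɹʒɔnazgɪjɔxa

Syllabifying with onset maximization leaves /n/, /x/ stranded (no codas are permitted; onsets may contain at most 2 consonants).
Epenthesis after each stranded consonant: /n/ → /na/, /x/ → /xa/.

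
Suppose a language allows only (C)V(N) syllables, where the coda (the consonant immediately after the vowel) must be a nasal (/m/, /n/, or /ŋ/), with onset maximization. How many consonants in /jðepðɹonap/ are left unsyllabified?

4

Syllabifying with onset maximization leaves /j/, /p/, /ð/, /p/ stranded (only a nasal (/m/, /n/, or /ŋ/) is licensed in coda position; onsets are limited to one consonant).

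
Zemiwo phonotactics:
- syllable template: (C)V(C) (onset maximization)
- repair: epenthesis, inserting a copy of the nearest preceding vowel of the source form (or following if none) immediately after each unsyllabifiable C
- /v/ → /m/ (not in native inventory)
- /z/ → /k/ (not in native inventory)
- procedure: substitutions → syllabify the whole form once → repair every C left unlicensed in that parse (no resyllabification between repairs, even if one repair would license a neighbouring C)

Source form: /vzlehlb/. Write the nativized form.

mekelehlebe

Substitution: /v/ → /m/, /z/ → /k/, giving /mklehlb/.
Syllabifying with onset maximization leaves /m/, /k/, /l/, /b/ stranded (at most one coda consonant is licensed; onsets are limited to one consonant).
Inserting the epenthetic vowel yields /m/ → /me/, /k/ → /ke/, /l/ → /le/, /b/ → /be/.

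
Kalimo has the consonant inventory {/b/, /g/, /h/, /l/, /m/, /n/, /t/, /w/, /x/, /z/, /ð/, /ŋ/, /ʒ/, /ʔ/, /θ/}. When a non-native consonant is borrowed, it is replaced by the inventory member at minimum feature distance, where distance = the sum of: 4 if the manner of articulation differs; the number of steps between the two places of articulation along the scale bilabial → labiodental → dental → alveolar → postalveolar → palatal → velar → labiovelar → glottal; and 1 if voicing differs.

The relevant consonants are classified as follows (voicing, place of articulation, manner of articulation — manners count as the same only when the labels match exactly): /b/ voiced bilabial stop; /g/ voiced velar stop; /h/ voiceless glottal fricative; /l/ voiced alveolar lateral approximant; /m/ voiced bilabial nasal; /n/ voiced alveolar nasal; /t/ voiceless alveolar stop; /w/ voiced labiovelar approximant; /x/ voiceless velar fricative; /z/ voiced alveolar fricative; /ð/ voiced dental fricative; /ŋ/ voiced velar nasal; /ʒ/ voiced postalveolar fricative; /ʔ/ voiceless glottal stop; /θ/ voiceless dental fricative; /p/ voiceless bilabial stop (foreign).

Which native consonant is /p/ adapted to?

/b/ is closest: same manner (stop), place distance 0 (bilabial→bilabial), voicing differs (+1); total 1. Next closest is /t/ at distance 3.

b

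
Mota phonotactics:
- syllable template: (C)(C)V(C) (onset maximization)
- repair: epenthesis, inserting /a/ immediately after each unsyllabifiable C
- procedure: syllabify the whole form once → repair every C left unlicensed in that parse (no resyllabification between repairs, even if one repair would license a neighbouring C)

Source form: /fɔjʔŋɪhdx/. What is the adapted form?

fɔjʔŋɪhdaxa

Under (C)(C)V(C), the unsyllabifiable consonants are /d/, /x/ (at most one coda consonant is licensed; onsets may contain at most 2 consonants).
Each unlicensed consonant becomes the onset of a new syllable: /d/ → /da/, /x/ → /xa/.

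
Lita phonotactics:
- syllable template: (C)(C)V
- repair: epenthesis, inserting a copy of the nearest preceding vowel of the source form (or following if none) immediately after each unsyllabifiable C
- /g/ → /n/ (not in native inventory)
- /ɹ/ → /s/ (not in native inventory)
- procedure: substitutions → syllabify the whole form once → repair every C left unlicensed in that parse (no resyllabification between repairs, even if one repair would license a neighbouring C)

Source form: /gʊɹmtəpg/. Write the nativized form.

Substitution: /g/ → /n/, /ɹ/ → /s/, giving /nʊsmtəpn/.
Under (C)(C)V, the unsyllabifiable consonants are /s/, /p/, /n/ (no codas are permitted; onsets may contain at most 2 consonants).
Each unlicensed consonant becomes the onset of a new syllable: /s/ → /sʊ/, /p/ → /pə/, /n/ → /nə/.

nʊsʊmtəpənə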